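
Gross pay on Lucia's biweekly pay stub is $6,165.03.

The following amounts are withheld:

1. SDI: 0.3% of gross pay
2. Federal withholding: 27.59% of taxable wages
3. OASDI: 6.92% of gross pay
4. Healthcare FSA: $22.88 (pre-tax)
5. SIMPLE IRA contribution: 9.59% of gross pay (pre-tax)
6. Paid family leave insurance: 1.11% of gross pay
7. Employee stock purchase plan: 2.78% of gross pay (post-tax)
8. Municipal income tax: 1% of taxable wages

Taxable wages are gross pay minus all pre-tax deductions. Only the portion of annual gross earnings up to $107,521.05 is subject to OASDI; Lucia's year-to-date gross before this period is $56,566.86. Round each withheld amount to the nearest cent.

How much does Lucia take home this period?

SIMPLE IRA contribution: $6,165.03 × 0.0959 = $591.23
Healthcare FSA: $22.88
Pre-tax total = $591.23 + $22.88 = $614.11
Taxable wages = $6,165.03 − $614.11 = $5,550.92
Municipal income tax: $5,550.92 × 0.01 = $55.51
Federal withholding: $5,550.92 × 0.2759 = $1,531.50
SDI: $6,165.03 × 0.003 = $18.50
Paid family leave insurance: $6,165.03 × 0.0111 = $68.43
OASDI: cap not yet reached, full $6,165.03 is subject → $6,165.03 × 0.0692 = $426.62
Employee stock purchase plan: $6,165.03 × 0.0278 = $171.39
Total deductions = $591.23 + $22.88 + $55.51 + $1,531.50 + $18.50 + $68.43 + $426.62 + $171.39 = $2,886.06
Net pay = $6,165.03 − $2,886.06 = $3,278.97

$3,278.97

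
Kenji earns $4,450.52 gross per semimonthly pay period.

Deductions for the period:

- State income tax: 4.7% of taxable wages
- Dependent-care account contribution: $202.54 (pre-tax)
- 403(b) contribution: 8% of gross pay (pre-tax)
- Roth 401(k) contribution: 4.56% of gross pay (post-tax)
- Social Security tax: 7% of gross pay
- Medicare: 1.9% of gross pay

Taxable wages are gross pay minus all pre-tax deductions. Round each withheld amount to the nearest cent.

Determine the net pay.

Dependent-care account contribution: $202.54
403(b) contribution: $4,450.52 × 0.08 = $356.04
Pre-tax total = $202.54 + $356.04 = $558.58
Taxable wages = $4,450.52 − $558.58 = $3,891.94
State income tax: $3,891.94 × 0.047 = $182.92
Medicare: $4,450.52 × 0.019 = $84.56
Social Security tax: $4,450.52 × 0.07 = $311.54
Roth 401(k) contribution: $4,450.52 × 0.0456 = $202.94
Total deductions = $202.54 + $356.04 + $182.92 + $84.56 + $311.54 + $202.94 = $1,340.54
Net pay = $4,450.52 − $1,340.54 = $3,109.98

$3,109.98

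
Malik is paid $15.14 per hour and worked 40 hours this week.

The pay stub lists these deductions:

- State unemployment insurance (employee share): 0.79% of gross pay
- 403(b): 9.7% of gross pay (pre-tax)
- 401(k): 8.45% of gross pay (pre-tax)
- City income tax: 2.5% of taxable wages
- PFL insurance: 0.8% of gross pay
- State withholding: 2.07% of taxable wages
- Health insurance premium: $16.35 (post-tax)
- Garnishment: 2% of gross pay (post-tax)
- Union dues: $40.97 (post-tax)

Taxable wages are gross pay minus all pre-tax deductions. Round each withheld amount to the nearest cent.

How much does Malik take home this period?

Gross pay: 40 × $15.14 = $605.60
403(b): $605.60 × 0.097 = $58.74
401(k): $605.60 × 0.0845 = $51.17
Pre-tax total = $58.74 + $51.17 = $109.91
Taxable wages = $605.60 − $109.91 = $495.69
City income tax: $495.69 × 0.025 = $12.39
State withholding: $495.69 × 0.0207 = $10.26
State unemployment insurance (employee share): $605.60 × 0.0079 = $4.78
PFL insurance: $605.60 × 0.008 = $4.84
Health insurance premium: $16.35
Garnishment: $605.60 × 0.02 = $12.11
Union dues: $40.97
Total deductions = $58.74 + $51.17 + $12.39 + $10.26 + $4.78 + $4.84 + $16.35 + $12.11 + $40.97 = $211.61
Net pay = $605.60 − $211.61 = $393.99

$393.99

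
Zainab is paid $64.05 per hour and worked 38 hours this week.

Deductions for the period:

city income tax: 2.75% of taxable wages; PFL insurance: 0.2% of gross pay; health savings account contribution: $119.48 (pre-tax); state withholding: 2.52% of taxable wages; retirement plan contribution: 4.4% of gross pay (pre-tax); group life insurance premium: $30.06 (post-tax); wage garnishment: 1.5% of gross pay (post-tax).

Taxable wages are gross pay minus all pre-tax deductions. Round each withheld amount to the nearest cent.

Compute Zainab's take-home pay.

$2,019.57

Gross pay: 38 × $64.05 = $2,433.90
Retirement plan contribution: $2,433.90 × 0.044 = $107.09
Health savings account contribution: $119.48
Pre-tax total = $107.09 + $119.48 = $226.57
Taxable wages = $2,433.90 − $226.57 = $2,207.33
City income tax: $2,207.33 × 0.0275 = $60.70
State withholding: $2,207.33 × 0.0252 = $55.62
PFL insurance: $2,433.90 × 0.002 = $4.87
Wage garnishment: $2,433.90 × 0.015 = $36.51
Group life insurance premium: $30.06
Total deductions = $107.09 + $119.48 + $60.70 + $55.62 + $4.87 + $36.51 + $30.06 = $414.33
Net pay = $2,433.90 − $414.33 = $2,019.57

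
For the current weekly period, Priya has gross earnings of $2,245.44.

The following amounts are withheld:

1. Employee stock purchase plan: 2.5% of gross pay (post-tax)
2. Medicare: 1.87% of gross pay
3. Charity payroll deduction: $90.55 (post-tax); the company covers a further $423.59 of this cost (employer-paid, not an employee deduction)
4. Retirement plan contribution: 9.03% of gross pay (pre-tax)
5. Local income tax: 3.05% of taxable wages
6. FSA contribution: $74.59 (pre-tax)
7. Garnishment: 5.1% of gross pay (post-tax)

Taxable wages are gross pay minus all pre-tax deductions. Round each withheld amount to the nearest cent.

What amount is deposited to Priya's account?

$1,604.86

FSA contribution: $74.59
Retirement plan contribution: $2,245.44 × 0.0903 = $202.76
Pre-tax total = $74.59 + $202.76 = $277.35
Taxable wages = $2,245.44 − $277.35 = $1,968.09
Local income tax: $1,968.09 × 0.0305 = $60.03
Medicare: $2,245.44 × 0.0187 = $41.99
Garnishment: $2,245.44 × 0.051 = $114.52
Employee stock purchase plan: $2,245.44 × 0.025 = $56.14
Charity payroll deduction: $90.55
(Employer's $423.59 toward charity payroll deduction is not withheld from the employee.)
Total deductions = $74.59 + $202.76 + $60.03 + $41.99 + $114.52 + $56.14 + $90.55 = $640.58
Net pay = $2,245.44 − $640.58 = $1,604.86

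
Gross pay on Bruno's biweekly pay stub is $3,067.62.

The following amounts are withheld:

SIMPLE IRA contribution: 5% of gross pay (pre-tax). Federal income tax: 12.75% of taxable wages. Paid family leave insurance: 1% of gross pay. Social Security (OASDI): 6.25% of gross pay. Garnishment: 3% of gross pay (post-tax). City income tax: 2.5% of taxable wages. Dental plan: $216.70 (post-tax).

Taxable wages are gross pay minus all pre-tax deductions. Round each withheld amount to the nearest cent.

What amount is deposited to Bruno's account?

$1,938.67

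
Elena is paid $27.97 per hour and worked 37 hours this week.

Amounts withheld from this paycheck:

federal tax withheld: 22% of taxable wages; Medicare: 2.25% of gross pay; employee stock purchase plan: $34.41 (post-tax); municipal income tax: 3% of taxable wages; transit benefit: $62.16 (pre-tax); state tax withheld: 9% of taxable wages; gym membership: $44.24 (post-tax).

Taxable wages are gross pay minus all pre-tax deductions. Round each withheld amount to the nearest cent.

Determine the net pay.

Gross pay: 37 × $27.97 = $1,034.89
Transit benefit: $62.16
Taxable wages = $1,034.89 − $62.16 = $972.73
Municipal income tax: $972.73 × 0.03 = $29.18
State tax withheld: $972.73 × 0.09 = $87.55
Federal tax withheld: $972.73 × 0.22 = $214.00
Medicare: $1,034.89 × 0.0225 = $23.29
Employee stock purchase plan: $34.41
Gym membership: $44.24
Total deductions = $62.16 + $29.18 + $87.55 + $214.00 + $23.29 + $34.41 + $44.24 = $494.83
Net pay = $1,034.89 − $494.83 = $540.06

$540.06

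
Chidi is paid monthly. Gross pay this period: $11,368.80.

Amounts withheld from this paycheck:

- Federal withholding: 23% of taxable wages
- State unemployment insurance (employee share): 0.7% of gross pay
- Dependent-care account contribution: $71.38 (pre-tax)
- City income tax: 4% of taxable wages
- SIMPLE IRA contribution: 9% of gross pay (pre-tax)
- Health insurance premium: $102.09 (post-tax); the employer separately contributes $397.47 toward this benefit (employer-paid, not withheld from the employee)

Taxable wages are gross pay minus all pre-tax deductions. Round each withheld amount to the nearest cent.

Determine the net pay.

$7,318.52

Dependent-care account contribution: $71.38
SIMPLE IRA contribution: $11,368.80 × 0.09 = $1,023.19
Pre-tax total = $71.38 + $1,023.19 = $1,094.57
Taxable wages = $11,368.80 − $1,094.57 = $10,274.23
City income tax: $10,274.23 × 0.04 = $410.97
Federal withholding: $10,274.23 × 0.23 = $2,363.07
State unemployment insurance (employee share): $11,368.80 × 0.007 = $79.58
Health insurance premium: $102.09
(Employer's $397.47 toward health insurance premium is not withheld from the employee.)
Total deductions = $71.38 + $1,023.19 + $410.97 + $2,363.07 + $79.58 + $102.09 = $4,050.28
Net pay = $11,368.80 − $4,050.28 = $7,318.52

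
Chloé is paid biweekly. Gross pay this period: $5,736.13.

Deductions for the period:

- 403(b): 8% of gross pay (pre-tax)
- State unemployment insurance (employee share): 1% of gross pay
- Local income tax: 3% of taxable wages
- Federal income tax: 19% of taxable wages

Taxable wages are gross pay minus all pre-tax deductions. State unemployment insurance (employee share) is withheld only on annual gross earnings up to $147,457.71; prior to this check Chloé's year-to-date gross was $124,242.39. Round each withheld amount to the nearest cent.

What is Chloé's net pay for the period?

403(b): $5,736.13 × 0.08 = $458.89
Taxable wages = $5,736.13 − $458.89 = $5,277.24
Federal income tax: $5,277.24 × 0.19 = $1,002.68
Local income tax: $5,277.24 × 0.03 = $158.32
State unemployment insurance (employee share): cap not yet reached, full $5,736.13 is subject → $5,736.13 × 0.01 = $57.36
Total deductions = $458.89 + $1,002.68 + $158.32 + $57.36 = $1,677.25
Net pay = $5,736.13 − $1,677.25 = $4,058.88

$4,058.88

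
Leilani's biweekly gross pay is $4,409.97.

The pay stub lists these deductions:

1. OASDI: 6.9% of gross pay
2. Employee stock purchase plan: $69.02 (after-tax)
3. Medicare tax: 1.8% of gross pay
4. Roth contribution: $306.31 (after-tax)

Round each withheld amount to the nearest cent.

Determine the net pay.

$3,650.97

OASDI: $4,409.97 × 0.069 = $304.29
Medicare tax: $4,409.97 × 0.018 = $79.38
Roth contribution: $306.31
Employee stock purchase plan: $69.02
Total deductions = $304.29 + $79.38 + $306.31 + $69.02 = $759.00
Net pay = $4,409.97 − $759.00 = $3,650.97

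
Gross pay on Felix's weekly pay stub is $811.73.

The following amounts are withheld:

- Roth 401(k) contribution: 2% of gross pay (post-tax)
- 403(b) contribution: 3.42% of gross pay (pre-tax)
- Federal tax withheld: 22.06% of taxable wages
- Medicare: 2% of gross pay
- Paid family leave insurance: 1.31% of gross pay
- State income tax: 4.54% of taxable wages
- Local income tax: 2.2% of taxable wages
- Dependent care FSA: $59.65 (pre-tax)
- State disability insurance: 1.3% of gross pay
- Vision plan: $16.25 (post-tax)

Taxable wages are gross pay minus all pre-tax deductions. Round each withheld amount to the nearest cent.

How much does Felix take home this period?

$445.83

403(b) contribution: $811.73 × 0.0342 = $27.76
Dependent care FSA: $59.65
Pre-tax total = $27.76 + $59.65 = $87.41
Taxable wages = $811.73 − $87.41 = $724.32
State income tax: $724.32 × 0.0454 = $32.88
Federal tax withheld: $724.32 × 0.2206 = $159.78
Local income tax: $724.32 × 0.022 = $15.94
Medicare: $811.73 × 0.02 = $16.23
Paid family leave insurance: $811.73 × 0.0131 = $10.63
State disability insurance: $811.73 × 0.013 = $10.55
Roth 401(k) contribution: $811.73 × 0.02 = $16.23
Vision plan: $16.25
Total deductions = $27.76 + $59.65 + $32.88 + $159.78 + $15.94 + $16.23 + $10.63 + $10.55 + $16.23 + $16.25 = $365.90
Net pay = $811.73 − $365.90 = $445.83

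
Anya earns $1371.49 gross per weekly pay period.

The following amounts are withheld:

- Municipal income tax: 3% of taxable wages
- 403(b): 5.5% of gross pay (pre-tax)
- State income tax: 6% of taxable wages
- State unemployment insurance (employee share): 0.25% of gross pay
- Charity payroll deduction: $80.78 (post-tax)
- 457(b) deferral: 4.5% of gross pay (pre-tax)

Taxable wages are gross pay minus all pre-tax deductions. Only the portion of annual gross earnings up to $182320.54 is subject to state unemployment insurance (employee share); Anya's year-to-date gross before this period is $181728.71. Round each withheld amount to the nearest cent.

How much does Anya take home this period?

457(b) deferral: $1371.49 × 0.045 = $61.72
403(b): $1371.49 × 0.055 = $75.43
Pre-tax total = $61.72 + $75.43 = $137.15
Taxable wages = $1371.49 − $137.15 = $1234.34
Municipal income tax: $1234.34 × 0.03 = $37.03
State income tax: $1234.34 × 0.06 = $74.06
State unemployment insurance (employee share): only $182320.54 − $181728.71 = $591.83 of this check is subject → $591.83 × 0.0025 = $1.48
Charity payroll deduction: $80.78
Total deductions = $61.72 + $75.43 + $37.03 + $74.06 + $1.48 + $80.78 = $330.50
Net pay = $1371.49 − $330.50 = $1040.99

$1040.99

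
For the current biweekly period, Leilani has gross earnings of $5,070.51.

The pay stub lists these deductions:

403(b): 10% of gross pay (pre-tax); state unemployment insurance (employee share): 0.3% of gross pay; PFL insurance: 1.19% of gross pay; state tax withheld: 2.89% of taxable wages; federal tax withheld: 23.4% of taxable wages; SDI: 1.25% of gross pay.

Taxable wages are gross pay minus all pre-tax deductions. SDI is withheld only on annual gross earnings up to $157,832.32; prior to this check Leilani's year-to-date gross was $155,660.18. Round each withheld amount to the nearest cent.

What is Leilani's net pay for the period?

403(b): $5,070.51 × 0.1 = $507.05
Taxable wages = $5,070.51 − $507.05 = $4,563.46
State tax withheld: $4,563.46 × 0.0289 = $131.88
Federal tax withheld: $4,563.46 × 0.234 = $1,067.85
State unemployment insurance (employee share): $5,070.51 × 0.003 = $15.21
SDI: only $157,832.32 − $155,660.18 = $2,172.14 of this check is subject → $2,172.14 × 0.0125 = $27.15
PFL insurance: $5,070.51 × 0.0119 = $60.34
Total deductions = $507.05 + $131.88 + $1,067.85 + $15.21 + $27.15 + $60.34 = $1,809.48
Net pay = $5,070.51 − $1,809.48 = $3,261.03

$3,261.03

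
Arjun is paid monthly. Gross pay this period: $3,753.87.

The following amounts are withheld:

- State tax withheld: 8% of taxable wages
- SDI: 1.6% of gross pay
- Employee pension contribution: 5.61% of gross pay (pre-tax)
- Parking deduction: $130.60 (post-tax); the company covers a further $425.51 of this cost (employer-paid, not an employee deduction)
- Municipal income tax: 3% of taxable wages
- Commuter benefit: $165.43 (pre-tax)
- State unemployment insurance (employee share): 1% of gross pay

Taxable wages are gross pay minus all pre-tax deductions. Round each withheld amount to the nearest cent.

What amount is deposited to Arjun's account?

Employee pension contribution: $3,753.87 × 0.0561 = $210.59
Commuter benefit: $165.43
Pre-tax total = $210.59 + $165.43 = $376.02
Taxable wages = $3,753.87 − $376.02 = $3,377.85
Municipal income tax: $3,377.85 × 0.03 = $101.34
State tax withheld: $3,377.85 × 0.08 = $270.23
State unemployment insurance (employee share): $3,753.87 × 0.01 = $37.54
SDI: $3,753.87 × 0.016 = $60.06
Parking deduction: $130.60
(Employer's $425.51 toward parking deduction is not withheld from the employee.)
Total deductions = $210.59 + $165.43 + $101.34 + $270.23 + $37.54 + $60.06 + $130.60 = $975.79
Net pay = $3,753.87 − $975.79 = $2,778.08

$2,778.08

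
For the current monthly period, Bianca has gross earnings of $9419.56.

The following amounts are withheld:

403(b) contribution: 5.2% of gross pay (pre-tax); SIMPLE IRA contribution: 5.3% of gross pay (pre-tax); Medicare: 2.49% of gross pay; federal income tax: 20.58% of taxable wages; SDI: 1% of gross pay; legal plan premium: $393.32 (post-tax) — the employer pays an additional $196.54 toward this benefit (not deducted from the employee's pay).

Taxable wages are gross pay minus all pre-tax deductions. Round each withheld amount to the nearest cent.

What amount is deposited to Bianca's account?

$5973.43

SIMPLE IRA contribution: $9419.56 × 0.053 = $499.24
403(b) contribution: $9419.56 × 0.052 = $489.82
Pre-tax total = $499.24 + $489.82 = $989.06
Taxable wages = $9419.56 − $989.06 = $8430.50
Federal income tax: $8430.50 × 0.2058 = $1735.00
Medicare: $9419.56 × 0.0249 = $234.55
SDI: $9419.56 × 0.01 = $94.20
Legal plan premium: $393.32
(Employer's $196.54 toward legal plan premium is not withheld from the employee.)
Total deductions = $499.24 + $489.82 + $1735.00 + $234.55 + $94.20 + $393.32 = $3446.13
Net pay = $9419.56 − $3446.13 = $5973.43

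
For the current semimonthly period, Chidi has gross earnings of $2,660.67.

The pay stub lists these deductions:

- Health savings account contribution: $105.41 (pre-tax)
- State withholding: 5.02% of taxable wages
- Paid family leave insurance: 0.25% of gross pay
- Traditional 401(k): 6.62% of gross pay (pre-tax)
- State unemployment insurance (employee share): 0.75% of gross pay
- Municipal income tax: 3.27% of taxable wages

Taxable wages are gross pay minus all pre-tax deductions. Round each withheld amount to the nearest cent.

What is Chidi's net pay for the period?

$2,155.28

Health savings account contribution: $105.41
Traditional 401(k): $2,660.67 × 0.0662 = $176.14
Pre-tax total = $105.41 + $176.14 = $281.55
Taxable wages = $2,660.67 − $281.55 = $2,379.12
State withholding: $2,379.12 × 0.0502 = $119.43
Municipal income tax: $2,379.12 × 0.0327 = $77.80
State unemployment insurance (employee share): $2,660.67 × 0.0075 = $19.96
Paid family leave insurance: $2,660.67 × 0.0025 = $6.65
Total deductions = $105.41 + $176.14 + $119.43 + $77.80 + $19.96 + $6.65 = $505.39
Net pay = $2,660.67 − $505.39 = $2,155.28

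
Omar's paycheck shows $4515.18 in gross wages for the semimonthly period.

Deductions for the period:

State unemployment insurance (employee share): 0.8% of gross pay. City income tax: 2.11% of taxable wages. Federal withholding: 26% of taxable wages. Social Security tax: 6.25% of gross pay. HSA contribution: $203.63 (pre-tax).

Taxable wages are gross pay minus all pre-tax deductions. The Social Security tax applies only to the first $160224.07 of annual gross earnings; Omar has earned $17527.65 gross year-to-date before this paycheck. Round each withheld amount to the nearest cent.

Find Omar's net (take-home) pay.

$2781.26

HSA contribution: $203.63
Taxable wages = $4515.18 − $203.63 = $4311.55
Federal withholding: $4311.55 × 0.26 = $1121.00
City income tax: $4311.55 × 0.0211 = $90.97
State unemployment insurance (employee share): $4515.18 × 0.008 = $36.12
Social Security tax: cap not yet reached, full $4515.18 is subject → $4515.18 × 0.0625 = $282.20
Total deductions = $203.63 + $1121.00 + $90.97 + $36.12 + $282.20 = $1733.92
Net pay = $4515.18 − $1733.92 = $2781.26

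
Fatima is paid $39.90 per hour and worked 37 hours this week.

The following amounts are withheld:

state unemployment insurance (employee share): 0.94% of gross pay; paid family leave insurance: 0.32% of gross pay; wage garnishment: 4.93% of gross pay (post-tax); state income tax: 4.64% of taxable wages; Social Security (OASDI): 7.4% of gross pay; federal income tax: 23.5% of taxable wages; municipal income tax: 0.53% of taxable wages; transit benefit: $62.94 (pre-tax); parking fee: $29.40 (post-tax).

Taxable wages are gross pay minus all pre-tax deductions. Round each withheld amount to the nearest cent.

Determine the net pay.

Gross pay: 37 × $39.90 = $1476.30
Transit benefit: $62.94
Taxable wages = $1476.30 − $62.94 = $1413.36
Federal income tax: $1413.36 × 0.235 = $332.14
Municipal income tax: $1413.36 × 0.0053 = $7.49
State income tax: $1413.36 × 0.0464 = $65.58
State unemployment insurance (employee share): $1476.30 × 0.0094 = $13.88
Social Security (OASDI): $1476.30 × 0.074 = $109.25
Paid family leave insurance: $1476.30 × 0.0032 = $4.72
Wage garnishment: $1476.30 × 0.0493 = $72.78
Parking fee: $29.40
Total deductions = $62.94 + $332.14 + $7.49 + $65.58 + $13.88 + $109.25 + $4.72 + $72.78 + $29.40 = $698.18
Net pay = $1476.30 − $698.18 = $778.12

$778.12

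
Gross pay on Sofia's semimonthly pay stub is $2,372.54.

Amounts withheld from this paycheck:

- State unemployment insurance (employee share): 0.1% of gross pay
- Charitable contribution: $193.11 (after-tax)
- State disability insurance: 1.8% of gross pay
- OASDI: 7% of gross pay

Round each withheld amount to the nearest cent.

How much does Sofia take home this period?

State disability insurance: $2,372.54 × 0.018 = $42.71
OASDI: $2,372.54 × 0.07 = $166.08
State unemployment insurance (employee share): $2,372.54 × 0.001 = $2.37
Charitable contribution: $193.11
Total deductions = $42.71 + $166.08 + $2.37 + $193.11 = $404.27
Net pay = $2,372.54 − $404.27 = $1,968.27

$1,968.27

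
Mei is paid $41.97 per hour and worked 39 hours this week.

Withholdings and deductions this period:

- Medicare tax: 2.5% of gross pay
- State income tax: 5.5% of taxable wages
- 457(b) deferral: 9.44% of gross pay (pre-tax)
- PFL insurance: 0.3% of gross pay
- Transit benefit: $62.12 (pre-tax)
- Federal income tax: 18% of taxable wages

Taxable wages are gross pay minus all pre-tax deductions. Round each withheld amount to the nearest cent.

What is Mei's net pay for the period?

$1,040.62

Gross pay: 39 × $41.97 = $1,636.83
457(b) deferral: $1,636.83 × 0.0944 = $154.52
Transit benefit: $62.12
Pre-tax total = $154.52 + $62.12 = $216.64
Taxable wages = $1,636.83 − $216.64 = $1,420.19
State income tax: $1,420.19 × 0.055 = $78.11
Federal income tax: $1,420.19 × 0.18 = $255.63
Medicare tax: $1,636.83 × 0.025 = $40.92
PFL insurance: $1,636.83 × 0.003 = $4.91
Total deductions = $154.52 + $62.12 + $78.11 + $255.63 + $40.92 + $4.91 = $596.21
Net pay = $1,636.83 − $596.21 = $1,040.62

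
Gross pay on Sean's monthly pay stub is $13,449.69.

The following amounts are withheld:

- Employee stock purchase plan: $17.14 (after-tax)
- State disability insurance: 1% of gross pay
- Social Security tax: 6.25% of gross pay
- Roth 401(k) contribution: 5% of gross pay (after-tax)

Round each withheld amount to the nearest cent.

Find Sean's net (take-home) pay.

$11,784.96

State disability insurance: $13,449.69 × 0.01 = $134.50
Social Security tax: $13,449.69 × 0.0625 = $840.61
Roth 401(k) contribution: $13,449.69 × 0.05 = $672.48
Employee stock purchase plan: $17.14
Total deductions = $134.50 + $840.61 + $672.48 + $17.14 = $1,664.73
Net pay = $13,449.69 − $1,664.73 = $11,784.96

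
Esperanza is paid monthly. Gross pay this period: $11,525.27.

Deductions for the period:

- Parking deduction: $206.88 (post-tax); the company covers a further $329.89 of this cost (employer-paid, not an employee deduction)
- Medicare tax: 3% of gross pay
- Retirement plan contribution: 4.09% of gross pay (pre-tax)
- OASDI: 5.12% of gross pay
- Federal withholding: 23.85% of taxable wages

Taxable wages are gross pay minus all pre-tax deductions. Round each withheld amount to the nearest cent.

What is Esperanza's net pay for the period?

$7,274.81

Retirement plan contribution: $11,525.27 × 0.0409 = $471.38
Taxable wages = $11,525.27 − $471.38 = $11,053.89
Federal withholding: $11,053.89 × 0.2385 = $2,636.35
Medicare tax: $11,525.27 × 0.03 = $345.76
OASDI: $11,525.27 × 0.0512 = $590.09
Parking deduction: $206.88
(Employer's $329.89 toward parking deduction is not withheld from the employee.)
Total deductions = $471.38 + $2,636.35 + $345.76 + $590.09 + $206.88 = $4,250.46
Net pay = $11,525.27 − $4,250.46 = $7,274.81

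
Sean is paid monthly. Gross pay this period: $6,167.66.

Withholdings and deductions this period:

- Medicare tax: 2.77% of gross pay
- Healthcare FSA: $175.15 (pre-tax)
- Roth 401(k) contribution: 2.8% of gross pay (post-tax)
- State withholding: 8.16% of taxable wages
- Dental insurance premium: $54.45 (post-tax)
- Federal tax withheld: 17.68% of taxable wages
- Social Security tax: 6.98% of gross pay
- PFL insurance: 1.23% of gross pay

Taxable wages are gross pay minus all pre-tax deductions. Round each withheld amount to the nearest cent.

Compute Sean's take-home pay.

Healthcare FSA: $175.15
Taxable wages = $6,167.66 − $175.15 = $5,992.51
Federal tax withheld: $5,992.51 × 0.1768 = $1,059.48
State withholding: $5,992.51 × 0.0816 = $488.99
Medicare tax: $6,167.66 × 0.0277 = $170.84
PFL insurance: $6,167.66 × 0.0123 = $75.86
Social Security tax: $6,167.66 × 0.0698 = $430.50
Roth 401(k) contribution: $6,167.66 × 0.028 = $172.69
Dental insurance premium: $54.45
Total deductions = $175.15 + $1,059.48 + $488.99 + $170.84 + $75.86 + $430.50 + $172.69 + $54.45 = $2,627.96
Net pay = $6,167.66 − $2,627.96 = $3,539.70

$3,539.70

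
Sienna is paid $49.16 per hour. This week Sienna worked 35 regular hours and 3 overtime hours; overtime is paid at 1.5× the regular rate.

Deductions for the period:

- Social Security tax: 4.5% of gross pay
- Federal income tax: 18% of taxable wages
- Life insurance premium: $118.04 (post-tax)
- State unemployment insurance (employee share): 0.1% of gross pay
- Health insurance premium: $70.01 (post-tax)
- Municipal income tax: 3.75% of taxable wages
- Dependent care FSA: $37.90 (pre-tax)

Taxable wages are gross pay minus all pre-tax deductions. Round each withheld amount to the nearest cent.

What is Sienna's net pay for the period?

Regular pay: 35 × $49.16 = $1,720.60
Overtime pay: 3 × $49.16 × 1.5 = $221.22
Gross pay = $1,720.60 + $221.22 = $1,941.82
Dependent care FSA: $37.90
Taxable wages = $1,941.82 − $37.90 = $1,903.92
Municipal income tax: $1,903.92 × 0.0375 = $71.40
Federal income tax: $1,903.92 × 0.18 = $342.71
Social Security tax: $1,941.82 × 0.045 = $87.38
State unemployment insurance (employee share): $1,941.82 × 0.001 = $1.94
Health insurance premium: $70.01
Life insurance premium: $118.04
Total deductions = $37.90 + $71.40 + $342.71 + $87.38 + $1.94 + $70.01 + $118.04 = $729.38
Net pay = $1,941.82 − $729.38 = $1,212.44

$1,212.44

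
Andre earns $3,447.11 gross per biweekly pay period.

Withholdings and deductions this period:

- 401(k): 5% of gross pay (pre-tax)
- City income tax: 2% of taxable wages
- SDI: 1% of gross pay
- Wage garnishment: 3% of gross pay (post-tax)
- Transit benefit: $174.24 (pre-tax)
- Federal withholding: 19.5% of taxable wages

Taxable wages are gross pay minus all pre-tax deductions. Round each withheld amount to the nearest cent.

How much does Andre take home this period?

$2,296.02

Transit benefit: $174.24
401(k): $3,447.11 × 0.05 = $172.36
Pre-tax total = $174.24 + $172.36 = $346.60
Taxable wages = $3,447.11 − $346.60 = $3,100.51
City income tax: $3,100.51 × 0.02 = $62.01
Federal withholding: $3,100.51 × 0.195 = $604.60
SDI: $3,447.11 × 0.01 = $34.47
Wage garnishment: $3,447.11 × 0.03 = $103.41
Total deductions = $174.24 + $172.36 + $62.01 + $604.60 + $34.47 + $103.41 = $1,151.09
Net pay = $3,447.11 − $1,151.09 = $2,296.02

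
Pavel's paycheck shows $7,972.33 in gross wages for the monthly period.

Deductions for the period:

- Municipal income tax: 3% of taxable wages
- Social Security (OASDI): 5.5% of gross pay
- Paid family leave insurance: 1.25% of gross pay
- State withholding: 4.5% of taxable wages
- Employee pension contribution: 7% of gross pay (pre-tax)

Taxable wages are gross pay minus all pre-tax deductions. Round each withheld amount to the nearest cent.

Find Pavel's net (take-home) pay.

$6,320.07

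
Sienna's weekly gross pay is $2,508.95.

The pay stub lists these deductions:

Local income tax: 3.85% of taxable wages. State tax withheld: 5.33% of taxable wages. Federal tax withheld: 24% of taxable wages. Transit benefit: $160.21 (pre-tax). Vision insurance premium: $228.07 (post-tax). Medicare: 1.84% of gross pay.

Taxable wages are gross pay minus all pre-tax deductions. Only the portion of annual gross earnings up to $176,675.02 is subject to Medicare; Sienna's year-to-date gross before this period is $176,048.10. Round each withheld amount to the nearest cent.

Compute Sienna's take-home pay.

$1,329.81

Transit benefit: $160.21
Taxable wages = $2,508.95 − $160.21 = $2,348.74
Local income tax: $2,348.74 × 0.0385 = $90.43
State tax withheld: $2,348.74 × 0.0533 = $125.19
Federal tax withheld: $2,348.74 × 0.24 = $563.70
Medicare: only $176,675.02 − $176,048.10 = $626.92 of this check is subject → $626.92 × 0.0184 = $11.54
Vision insurance premium: $228.07
Total deductions = $160.21 + $90.43 + $125.19 + $563.70 + $11.54 + $228.07 = $1,179.14
Net pay = $2,508.95 − $1,179.14 = $1,329.81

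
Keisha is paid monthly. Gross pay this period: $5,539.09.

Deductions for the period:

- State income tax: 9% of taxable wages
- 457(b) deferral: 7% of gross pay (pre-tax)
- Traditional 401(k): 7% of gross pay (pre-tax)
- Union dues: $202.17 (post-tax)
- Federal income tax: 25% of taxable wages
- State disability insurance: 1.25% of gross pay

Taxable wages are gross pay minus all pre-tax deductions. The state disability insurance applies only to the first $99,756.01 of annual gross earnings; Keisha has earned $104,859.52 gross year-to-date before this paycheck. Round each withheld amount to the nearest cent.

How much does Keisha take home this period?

Traditional 401(k): $5,539.09 × 0.07 = $387.74
457(b) deferral: $5,539.09 × 0.07 = $387.74
Pre-tax total = $387.74 + $387.74 = $775.48
Taxable wages = $5,539.09 − $775.48 = $4,763.61
Federal income tax: $4,763.61 × 0.25 = $1,190.90
State income tax: $4,763.61 × 0.09 = $428.72
State disability insurance: annual cap $99,756.01 already reached (YTD $104,859.52), so $0.00
Union dues: $202.17
Total deductions = $387.74 + $387.74 + $1,190.90 + $428.72 + $0.00 + $202.17 = $2,597.27
Net pay = $5,539.09 − $2,597.27 = $2,941.82

$2,941.82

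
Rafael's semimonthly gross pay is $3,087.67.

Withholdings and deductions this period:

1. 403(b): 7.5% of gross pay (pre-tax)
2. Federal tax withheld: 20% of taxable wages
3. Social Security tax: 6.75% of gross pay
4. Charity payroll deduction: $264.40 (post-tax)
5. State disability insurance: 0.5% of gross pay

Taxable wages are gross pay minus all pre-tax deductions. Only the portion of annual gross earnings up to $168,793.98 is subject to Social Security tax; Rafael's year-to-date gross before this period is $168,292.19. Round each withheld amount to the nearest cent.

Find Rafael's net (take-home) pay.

403(b): $3,087.67 × 0.075 = $231.58
Taxable wages = $3,087.67 − $231.58 = $2,856.09
Federal tax withheld: $2,856.09 × 0.2 = $571.22
Social Security tax: only $168,793.98 − $168,292.19 = $501.79 of this check is subject → $501.79 × 0.0675 = $33.87
State disability insurance: $3,087.67 × 0.005 = $15.44
Charity payroll deduction: $264.40
Total deductions = $231.58 + $571.22 + $33.87 + $15.44 + $264.40 = $1,116.51
Net pay = $3,087.67 − $1,116.51 = $1,971.16

$1,971.16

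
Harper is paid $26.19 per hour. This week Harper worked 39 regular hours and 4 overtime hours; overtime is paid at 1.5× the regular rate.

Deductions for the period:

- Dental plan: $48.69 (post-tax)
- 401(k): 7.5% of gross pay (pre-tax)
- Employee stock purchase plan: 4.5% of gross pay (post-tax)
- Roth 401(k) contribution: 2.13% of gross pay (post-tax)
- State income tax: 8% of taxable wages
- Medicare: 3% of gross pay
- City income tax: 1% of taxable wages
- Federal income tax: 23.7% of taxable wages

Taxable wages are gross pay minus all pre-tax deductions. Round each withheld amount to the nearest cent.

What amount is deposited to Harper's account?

Regular pay: 39 × $26.19 = $1021.41
Overtime pay: 4 × $26.19 × 1.5 = $157.14
Gross pay = $1021.41 + $157.14 = $1178.55
401(k): $1178.55 × 0.075 = $88.39
Taxable wages = $1178.55 − $88.39 = $1090.16
City income tax: $1090.16 × 0.01 = $10.90
State income tax: $1090.16 × 0.08 = $87.21
Federal income tax: $1090.16 × 0.237 = $258.37
Medicare: $1178.55 × 0.03 = $35.36
Roth 401(k) contribution: $1178.55 × 0.0213 = $25.10
Employee stock purchase plan: $1178.55 × 0.045 = $53.03
Dental plan: $48.69
Total deductions = $88.39 + $10.90 + $87.21 + $258.37 + $35.36 + $25.10 + $53.03 + $48.69 = $607.05
Net pay = $1178.55 − $607.05 = $571.50

$571.50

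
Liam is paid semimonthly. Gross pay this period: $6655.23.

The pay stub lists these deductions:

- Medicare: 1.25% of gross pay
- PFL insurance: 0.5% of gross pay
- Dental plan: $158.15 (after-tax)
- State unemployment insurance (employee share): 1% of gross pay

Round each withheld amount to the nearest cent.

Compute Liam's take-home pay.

$6314.06

Medicare: $6655.23 × 0.0125 = $83.19
PFL insurance: $6655.23 × 0.005 = $33.28
State unemployment insurance (employee share): $6655.23 × 0.01 = $66.55
Dental plan: $158.15
Total deductions = $83.19 + $33.28 + $66.55 + $158.15 = $341.17
Net pay = $6655.23 − $341.17 = $6314.06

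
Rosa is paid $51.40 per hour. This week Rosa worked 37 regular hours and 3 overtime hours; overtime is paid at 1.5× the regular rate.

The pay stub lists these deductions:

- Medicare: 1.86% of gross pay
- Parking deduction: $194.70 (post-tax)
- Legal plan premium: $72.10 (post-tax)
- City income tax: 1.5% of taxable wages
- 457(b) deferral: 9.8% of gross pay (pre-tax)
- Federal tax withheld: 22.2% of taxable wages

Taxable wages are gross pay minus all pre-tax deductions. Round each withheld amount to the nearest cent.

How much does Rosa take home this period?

$1,161.58

Regular pay: 37 × $51.40 = $1,901.80
Overtime pay: 3 × $51.40 × 1.5 = $231.30
Gross pay = $1,901.80 + $231.30 = $2,133.10
457(b) deferral: $2,133.10 × 0.098 = $209.04
Taxable wages = $2,133.10 − $209.04 = $1,924.06
City income tax: $1,924.06 × 0.015 = $28.86
Federal tax withheld: $1,924.06 × 0.222 = $427.14
Medicare: $2,133.10 × 0.0186 = $39.68
Parking deduction: $194.70
Legal plan premium: $72.10
Total deductions = $209.04 + $28.86 + $427.14 + $39.68 + $194.70 + $72.10 = $971.52
Net pay = $2,133.10 − $971.52 = $1,161.58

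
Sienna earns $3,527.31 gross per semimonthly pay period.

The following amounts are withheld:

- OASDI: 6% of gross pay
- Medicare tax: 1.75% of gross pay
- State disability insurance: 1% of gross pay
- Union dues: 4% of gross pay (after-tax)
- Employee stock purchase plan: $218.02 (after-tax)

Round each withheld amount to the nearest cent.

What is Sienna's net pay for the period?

$2,859.56

Medicare tax: $3,527.31 × 0.0175 = $61.73
OASDI: $3,527.31 × 0.06 = $211.64
State disability insurance: $3,527.31 × 0.01 = $35.27
Union dues: $3,527.31 × 0.04 = $141.09
Employee stock purchase plan: $218.02
Total deductions = $61.73 + $211.64 + $35.27 + $141.09 + $218.02 = $667.75
Net pay = $3,527.31 − $667.75 = $2,859.56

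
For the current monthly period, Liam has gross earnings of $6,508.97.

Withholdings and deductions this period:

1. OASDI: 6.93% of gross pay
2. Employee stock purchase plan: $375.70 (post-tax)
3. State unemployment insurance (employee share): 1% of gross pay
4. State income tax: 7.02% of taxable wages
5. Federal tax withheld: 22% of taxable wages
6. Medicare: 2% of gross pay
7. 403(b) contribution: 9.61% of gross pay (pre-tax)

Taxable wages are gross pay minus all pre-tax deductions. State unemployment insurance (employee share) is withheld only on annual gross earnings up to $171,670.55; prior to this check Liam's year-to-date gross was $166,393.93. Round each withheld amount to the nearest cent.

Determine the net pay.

403(b) contribution: $6,508.97 × 0.0961 = $625.51
Taxable wages = $6,508.97 − $625.51 = $5,883.46
Federal tax withheld: $5,883.46 × 0.22 = $1,294.36
State income tax: $5,883.46 × 0.0702 = $413.02
OASDI: $6,508.97 × 0.0693 = $451.07
State unemployment insurance (employee share): only $171,670.55 − $166,393.93 = $5,276.62 of this check is subject → $5,276.62 × 0.01 = $52.77
Medicare: $6,508.97 × 0.02 = $130.18
Employee stock purchase plan: $375.70
Total deductions = $625.51 + $1,294.36 + $413.02 + $451.07 + $52.77 + $130.18 + $375.70 = $3,342.61
Net pay = $6,508.97 − $3,342.61 = $3,166.36

$3,166.36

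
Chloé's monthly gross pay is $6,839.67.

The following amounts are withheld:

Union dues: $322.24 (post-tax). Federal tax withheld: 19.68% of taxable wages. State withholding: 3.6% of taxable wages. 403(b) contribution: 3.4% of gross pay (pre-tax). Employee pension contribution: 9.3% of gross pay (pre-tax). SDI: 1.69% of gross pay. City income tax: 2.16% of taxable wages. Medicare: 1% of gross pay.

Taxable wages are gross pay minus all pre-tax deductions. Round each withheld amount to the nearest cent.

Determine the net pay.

Employee pension contribution: $6,839.67 × 0.093 = $636.09
403(b) contribution: $6,839.67 × 0.034 = $232.55
Pre-tax total = $636.09 + $232.55 = $868.64
Taxable wages = $6,839.67 − $868.64 = $5,971.03
Federal tax withheld: $5,971.03 × 0.1968 = $1,175.10
City income tax: $5,971.03 × 0.0216 = $128.97
State withholding: $5,971.03 × 0.036 = $214.96
Medicare: $6,839.67 × 0.01 = $68.40
SDI: $6,839.67 × 0.0169 = $115.59
Union dues: $322.24
Total deductions = $636.09 + $232.55 + $1,175.10 + $128.97 + $214.96 + $68.40 + $115.59 + $322.24 = $2,893.90
Net pay = $6,839.67 − $2,893.90 = $3,945.77

$3,945.77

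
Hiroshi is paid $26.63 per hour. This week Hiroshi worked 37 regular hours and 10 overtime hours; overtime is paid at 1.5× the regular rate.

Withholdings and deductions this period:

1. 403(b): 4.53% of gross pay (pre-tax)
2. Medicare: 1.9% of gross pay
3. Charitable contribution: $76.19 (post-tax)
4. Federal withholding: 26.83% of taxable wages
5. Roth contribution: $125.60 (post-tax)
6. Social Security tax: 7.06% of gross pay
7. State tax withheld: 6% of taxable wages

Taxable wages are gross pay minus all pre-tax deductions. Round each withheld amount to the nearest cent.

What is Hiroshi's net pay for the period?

$562.15

Regular pay: 37 × $26.63 = $985.31
Overtime pay: 10 × $26.63 × 1.5 = $399.45
Gross pay = $985.31 + $399.45 = $1384.76
403(b): $1384.76 × 0.0453 = $62.73
Taxable wages = $1384.76 − $62.73 = $1322.03
Federal withholding: $1322.03 × 0.2683 = $354.70
State tax withheld: $1322.03 × 0.06 = $79.32
Medicare: $1384.76 × 0.019 = $26.31
Social Security tax: $1384.76 × 0.0706 = $97.76
Roth contribution: $125.60
Charitable contribution: $76.19
Total deductions = $62.73 + $354.70 + $79.32 + $26.31 + $97.76 + $125.60 + $76.19 = $822.61
Net pay = $1384.76 − $822.61 = $562.15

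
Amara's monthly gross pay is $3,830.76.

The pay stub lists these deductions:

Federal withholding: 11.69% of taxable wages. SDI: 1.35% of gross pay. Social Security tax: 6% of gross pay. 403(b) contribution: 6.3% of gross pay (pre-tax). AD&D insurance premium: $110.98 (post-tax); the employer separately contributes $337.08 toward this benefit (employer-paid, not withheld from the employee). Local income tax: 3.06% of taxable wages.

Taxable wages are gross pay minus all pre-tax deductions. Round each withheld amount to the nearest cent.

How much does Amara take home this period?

$2,667.43

403(b) contribution: $3,830.76 × 0.063 = $241.34
Taxable wages = $3,830.76 − $241.34 = $3,589.42
Federal withholding: $3,589.42 × 0.1169 = $419.60
Local income tax: $3,589.42 × 0.0306 = $109.84
SDI: $3,830.76 × 0.0135 = $51.72
Social Security tax: $3,830.76 × 0.06 = $229.85
AD&D insurance premium: $110.98
(Employer's $337.08 toward AD&D insurance premium is not withheld from the employee.)
Total deductions = $241.34 + $419.60 + $109.84 + $51.72 + $229.85 + $110.98 = $1,163.33
Net pay = $3,830.76 − $1,163.33 = $2,667.43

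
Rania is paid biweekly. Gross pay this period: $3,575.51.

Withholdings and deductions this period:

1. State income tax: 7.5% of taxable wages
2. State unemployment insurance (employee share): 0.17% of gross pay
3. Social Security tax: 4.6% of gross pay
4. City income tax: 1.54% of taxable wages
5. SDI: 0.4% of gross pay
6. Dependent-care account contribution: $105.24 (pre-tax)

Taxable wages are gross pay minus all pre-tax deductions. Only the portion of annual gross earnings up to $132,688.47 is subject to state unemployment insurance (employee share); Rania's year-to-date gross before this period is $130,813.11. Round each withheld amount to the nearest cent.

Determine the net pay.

Dependent-care account contribution: $105.24
Taxable wages = $3,575.51 − $105.24 = $3,470.27
City income tax: $3,470.27 × 0.0154 = $53.44
State income tax: $3,470.27 × 0.075 = $260.27
Social Security tax: $3,575.51 × 0.046 = $164.47
SDI: $3,575.51 × 0.004 = $14.30
State unemployment insurance (employee share): only $132,688.47 − $130,813.11 = $1,875.36 of this check is subject → $1,875.36 × 0.0017 = $3.19
Total deductions = $105.24 + $53.44 + $260.27 + $164.47 + $14.30 + $3.19 = $600.91
Net pay = $3,575.51 − $600.91 = $2,974.60

$2,974.60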